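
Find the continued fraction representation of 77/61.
[1; 3, 1, 4, 3]

Euclidean algorithm steps:
77 = 1 × 61 + 16
61 = 3 × 16 + 13
16 = 1 × 13 + 3
13 = 4 × 3 + 1
3 = 3 × 1 + 0
Continued fraction: [1; 3, 1, 4, 3]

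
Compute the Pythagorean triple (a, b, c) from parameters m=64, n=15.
(3871, 1920, 4321)

Euclid's formula: a = m² - n², b = 2mn, c = m² + n²
m = 64, n = 15
a = 64² - 15² = 4096 - 225 = 3871
b = 2 × 64 × 15 = 1920
c = 64² + 15² = 4096 + 225 = 4321
Verification: 3871² + 1920² = 14984641 + 3686400 = 18671041 = 4321² ✓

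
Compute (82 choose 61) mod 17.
9

Using Lucas' theorem:
Write n=82 and k=61 in base 17:
n in base 17: [4, 14]
k in base 17: [3, 10]
C(82,61) mod 17 = ∏ C(n_i, k_i) mod 17
Digit binomials (mod 17): C(4,3) = 4; C(14,10) = 1001 ≡ 15
Product: 4 × 15 = 60 ≡ 9 (mod 17)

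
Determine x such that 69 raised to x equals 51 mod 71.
65

Baby-step giant-step with step n = ⌈√71⌉ = 9.
Baby steps 69^j mod 71 (j:value) for j=0..8: 0:1, 1:69, 2:4, 3:63, 4:16, 5:39, 6:64, 7:14, 8:43.
Giant-step multiplier: 69^(-9) ≡ 69^(70-9) = 69^61 ≡ 52 (mod 71).
Giant steps γ_i = 51·52^i mod 71: γ_0=51, γ_1=25, γ_2=22, γ_3=8, γ_4=61, γ_5=48, γ_6=11, γ_7=4 (in table at j=2).
x = i·n + j = 7·9 + 2 = 65.
Check: 69^65 ≡ 51 (mod 71).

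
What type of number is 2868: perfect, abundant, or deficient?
abundant

Proper divisors of 2868: sum = 1 + 2 + 3 + 4 + 6 + 12 + 239 + 478 + 717 + 956 + 1434 = 3852
Since 3852 > 2868, 2868 is abundant.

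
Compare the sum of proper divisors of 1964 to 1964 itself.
deficient

Proper divisors of 1964: sum = 1 + 2 + 4 + 491 + 982 = 1480
Since 1480 < 1964, 1964 is deficient.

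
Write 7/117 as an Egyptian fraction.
1/17 + 1/995 + 1/1979055

Greedy algorithm:
7/117: ceiling(117/7) = 17, use 1/17
2/1989: ceiling(1989/2) = 995, use 1/995
1/1979055: ceiling(1979055/1) = 1979055, use 1/1979055
Result: 7/117 = 1/17 + 1/995 + 1/1979055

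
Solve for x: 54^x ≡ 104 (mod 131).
63

Baby-step giant-step with step n = ⌈√131⌉ = 12.
Baby steps 54^j mod 131 (j:value) for j=0..11: 0:1, 1:54, 2:34, 3:2, 4:108, 5:68, 6:4, 7:85, 8:5, 9:8, 10:39, 11:10.
Giant-step multiplier: 54^(-12) ≡ 54^(130-12) = 54^118 ≡ 41 (mod 131).
Giant steps γ_i = 104·41^i mod 131: γ_0=104, γ_1=72, γ_2=70, γ_3=119, γ_4=32, γ_5=2 (in table at j=3).
x = i·n + j = 5·12 + 3 = 63.
Check: 54^63 ≡ 104 (mod 131).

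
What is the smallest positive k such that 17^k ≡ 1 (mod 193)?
192

193 is prime, so ord(17) divides φ(193) = 192.
Divisors of 192: 1, 2, 3, 4, 6, 8, 12, 16, 24, 32, 48, 64, 96, 192.
Repeated squaring: 17^1 ≡ 17, 17^2 ≡ 96, 17^4 ≡ 145, 17^8 ≡ 181, 17^16 ≡ 144, 17^32 ≡ 85, 17^64 ≡ 84, 17^128 ≡ 108 (mod 193).
Test 17^d mod 193 for each divisor d in increasing order:
17^1 ≡ 17
17^2 ≡ 96
17^3 = 17^2·17^1 ≡ 88
17^4 ≡ 145
17^6 = 17^4·17^2 ≡ 24
17^8 ≡ 181
17^12 = 17^8·17^4 ≡ 190
17^16 ≡ 144
17^24 = 17^16·17^8 ≡ 9
17^32 ≡ 85
17^48 = 17^32·17^16 ≡ 81
17^64 ≡ 84
17^96 = 17^64·17^32 ≡ 192
17^192 = 17^128·17^64 ≡ 1  ← first divisor giving 1
The order is 192.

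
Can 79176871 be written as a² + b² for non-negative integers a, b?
Not possible

Factorization: 79176871 = 17 × 167^3
By Fermat: n is sum of two squares iff every prime p ≡ 3 (mod 4) appears to even power.
Prime(s) ≡ 3 (mod 4) with odd exponent: [(167, 3)]
Therefore 79176871 cannot be expressed as a² + b².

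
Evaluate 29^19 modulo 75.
44

Repeated squaring. Binary of 19 = 10011.
29^1 ≡ 29 (mod 75); 29^2 ≡ 16 (mod 75); 29^4 ≡ 31 (mod 75); 29^8 ≡ 61 (mod 75); 29^16 ≡ 46 (mod 75)
29^19 = 29^1 × 29^2 × 29^16 ≡ 44 (mod 75)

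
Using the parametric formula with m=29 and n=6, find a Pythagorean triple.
(805, 348, 877)

Euclid's formula: a = m² - n², b = 2mn, c = m² + n²
m = 29, n = 6
a = 29² - 6² = 841 - 36 = 805
b = 2 × 29 × 6 = 348
c = 29² + 6² = 841 + 36 = 877
Verification: 805² + 348² = 648025 + 121104 = 769129 = 877² ✓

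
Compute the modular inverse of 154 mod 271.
44

gcd(154, 271) = 1, so the inverse exists.
Extended Euclidean algorithm on (271, 154):
271 = 1 × 154 + 117  ⟹  117 = (1)·271 + (-1)·154
154 = 1 × 117 + 37  ⟹  37 = (-1)·271 + (2)·154
117 = 3 × 37 + 6  ⟹  6 = (4)·271 + (-7)·154
37 = 6 × 6 + 1  ⟹  1 = (-25)·271 + (44)·154
So (44)·154 ≡ 1 (mod 271), i.e. 154^(-1) ≡ 44 (mod 271).
Check: 154 × 44 = 6776 ≡ 1 (mod 271)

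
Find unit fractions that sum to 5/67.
1/14 + 1/313 + 1/293594

Greedy algorithm:
5/67: ceiling(67/5) = 14, use 1/14
3/938: ceiling(938/3) = 313, use 1/313
1/293594: ceiling(293594/1) = 293594, use 1/293594
Result: 5/67 = 1/14 + 1/313 + 1/293594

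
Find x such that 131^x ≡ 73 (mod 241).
81

Baby-step giant-step with step n = ⌈√241⌉ = 16.
Baby steps 131^j mod 241 (j:value) for j=0..15: 0:1, 1:131, 2:50, 3:43, 4:90, 5:222, 6:162, 7:14, 8:147, 9:218, 10:120, 11:55, 12:216, 13:99, 14:196, 15:130.
Giant-step multiplier: 131^(-16) ≡ 131^(240-16) = 131^224 ≡ 119 (mod 241).
Giant steps γ_i = 73·119^i mod 241: γ_0=73, γ_1=11, γ_2=104, γ_3=85, γ_4=234, γ_5=131 (in table at j=1).
x = i·n + j = 5·16 + 1 = 81.
Check: 131^81 ≡ 73 (mod 241).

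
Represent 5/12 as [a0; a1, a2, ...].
[0; 2, 2, 2]

Euclidean algorithm steps:
5 = 0 × 12 + 5
12 = 2 × 5 + 2
5 = 2 × 2 + 1
2 = 2 × 1 + 0
Continued fraction: [0; 2, 2, 2]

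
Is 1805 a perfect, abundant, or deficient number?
deficient

Proper divisors of 1805: sum = 1 + 5 + 19 + 95 + 361 = 481
Since 481 < 1805, 1805 is deficient.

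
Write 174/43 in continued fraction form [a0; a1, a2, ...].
[4; 21, 2]

Euclidean algorithm steps:
174 = 4 × 43 + 2
43 = 21 × 2 + 1
2 = 2 × 1 + 0
Continued fraction: [4; 21, 2]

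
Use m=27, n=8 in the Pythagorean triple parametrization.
(665, 432, 793)

Euclid's formula: a = m² - n², b = 2mn, c = m² + n²
m = 27, n = 8
a = 27² - 8² = 729 - 64 = 665
b = 2 × 27 × 8 = 432
c = 27² + 8² = 729 + 64 = 793
Verification: 665² + 432² = 442225 + 186624 = 628849 = 793² ✓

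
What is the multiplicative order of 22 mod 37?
36

37 is prime, so ord(22) divides φ(37) = 36.
Divisors of 36: 1, 2, 3, 4, 6, 9, 12, 18, 36.
Repeated squaring: 22^1 ≡ 22, 22^2 ≡ 3, 22^4 ≡ 9, 22^8 ≡ 7, 22^16 ≡ 12, 22^32 ≡ 33 (mod 37).
Test 22^d mod 37 for each divisor d in increasing order:
22^1 ≡ 22
22^2 ≡ 3
22^3 = 22^2·22^1 ≡ 29
22^4 ≡ 9
22^6 = 22^4·22^2 ≡ 27
22^9 = 22^8·22^1 ≡ 6
22^12 = 22^8·22^4 ≡ 26
22^18 = 22^16·22^2 ≡ 36
22^36 = 22^32·22^4 ≡ 1  ← first divisor giving 1
The order is 36.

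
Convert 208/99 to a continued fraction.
[2; 9, 1, 9]

Euclidean algorithm steps:
208 = 2 × 99 + 10
99 = 9 × 10 + 9
10 = 1 × 9 + 1
9 = 9 × 1 + 0
Continued fraction: [2; 9, 1, 9]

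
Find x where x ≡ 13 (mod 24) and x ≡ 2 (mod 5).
37

Using Chinese Remainder Theorem:
M = 24 × 5 = 120
M1 = 5, M2 = 24
y1 = 5^(-1) mod 24 = 5
y2 = 24^(-1) mod 5 = 4
x = (13×5×5 + 2×24×4) mod 120 = 37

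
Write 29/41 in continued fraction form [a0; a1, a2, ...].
[0; 1, 2, 2, 2, 2]

Euclidean algorithm steps:
29 = 0 × 41 + 29
41 = 1 × 29 + 12
29 = 2 × 12 + 5
12 = 2 × 5 + 2
5 = 2 × 2 + 1
2 = 2 × 1 + 0
Continued fraction: [0; 1, 2, 2, 2, 2]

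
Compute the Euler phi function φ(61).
60

61 = 61
φ(n) = n × ∏(1 - 1/p) for each prime p dividing n
φ(61) = 61 × (1 - 1/61) = 60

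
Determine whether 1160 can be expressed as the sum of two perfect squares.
2² + 34² (a=2, b=34)

Factorization: 1160 = 2^3 × 5 × 29
By Fermat: n is sum of two squares iff every prime p ≡ 3 (mod 4) appears to even power.
All primes ≡ 3 (mod 4) appear to even power.
Search a = 0, 1, 2, … for 1160 - a² a perfect square: first hit at a = 2: 1160 - 4 = 1156 = 34².
1160 = 2² + 34² = 4 + 1156 ✓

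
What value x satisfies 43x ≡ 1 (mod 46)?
15

gcd(43, 46) = 1, so the inverse exists.
Extended Euclidean algorithm on (46, 43):
46 = 1 × 43 + 3  ⟹  3 = (1)·46 + (-1)·43
43 = 14 × 3 + 1  ⟹  1 = (-14)·46 + (15)·43
So (15)·43 ≡ 1 (mod 46), i.e. 43^(-1) ≡ 15 (mod 46).
Check: 43 × 15 = 645 ≡ 1 (mod 46)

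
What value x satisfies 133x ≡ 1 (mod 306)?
283

gcd(133, 306) = 1, so the inverse exists.
Extended Euclidean algorithm on (306, 133):
306 = 2 × 133 + 40  ⟹  40 = (1)·306 + (-2)·133
133 = 3 × 40 + 13  ⟹  13 = (-3)·306 + (7)·133
40 = 3 × 13 + 1  ⟹  1 = (10)·306 + (-23)·133
So (-23)·133 ≡ 1 (mod 306), i.e. 133^(-1) ≡ -23 ≡ 283 (mod 306).
Check: 133 × 283 = 37639 ≡ 1 (mod 306)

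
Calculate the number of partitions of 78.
12132164

p(n) counts ways to write n as a sum of positive integers (order ignored).
Euler's pentagonal recurrence: p(k) = p(k-1) + p(k-2) - p(k-5) - p(k-7) + p(k-12) + p(k-15) - ... (offsets j(3j∓1)/2, signs ++--, p(0)=1, p(<0)=0).
DP table for k = 0..77: p(0)=1, p(1)=1, p(2)=2, p(3)=3, p(4)=5, p(5)=7, p(6)=11, p(7)=15, p(8)=22, p(9)=30, p(10)=42, p(11)=56, p(12)=77, p(13)=101, p(14)=135, p(15)=176, p(16)=231, p(17)=297, p(18)=385, p(19)=490, p(20)=627, p(21)=792, p(22)=1002, p(23)=1255, p(24)=1575, p(25)=1958, p(26)=2436, p(27)=3010, p(28)=3718, p(29)=4565, p(30)=5604, p(31)=6842, p(32)=8349, p(33)=10143, p(34)=12310, p(35)=14883, p(36)=17977, p(37)=21637, p(38)=26015, p(39)=31185, p(40)=37338, p(41)=44583, p(42)=53174, p(43)=63261, p(44)=75175, p(45)=89134, p(46)=105558, p(47)=124754, p(48)=147273, p(49)=173525, p(50)=204226, p(51)=239943, p(52)=281589, p(53)=329931, p(54)=386155, p(55)=451276, p(56)=526823, p(57)=614154, p(58)=715220, p(59)=831820, p(60)=966467, p(61)=1121505, p(62)=1300156, p(63)=1505499, p(64)=1741630, p(65)=2012558, p(66)=2323520, p(67)=2679689, p(68)=3087735, p(69)=3554345, p(70)=4087968, p(71)=4697205, p(72)=5392783, p(73)=6185689, p(74)=7089500, p(75)=8118264, p(76)=9289091, p(77)=10619863.
Final step: p(78) = p(77) + p(76) - p(73) - p(71) + p(66) + p(63) - p(56) - p(52) + p(43) + p(38) - p(27) - p(21) + p(8) + p(1)
= 10619863 + 9289091 - 6185689 - 4697205 + 2323520 + 1505499 - 526823 - 281589 + 63261 + 26015 - 3010 - 792 + 22 + 1
= 12132164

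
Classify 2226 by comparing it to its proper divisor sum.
abundant

Proper divisors of 2226: sum = 1 + 2 + 3 + 6 + 7 + 14 + 21 + 42 + 53 + 106 + 159 + 318 + 371 + 742 + 1113 = 2958
Since 2958 > 2226, 2226 is abundant.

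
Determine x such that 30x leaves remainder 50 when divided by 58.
x ≡ 21 (mod 29)

gcd(30, 58) = 2, which divides 50, so solutions exist.
Divide through by 2: 15x ≡ 25 (mod 29).
Find 15^(-1) mod 29 by the extended Euclidean algorithm:
29 = 1 × 15 + 14  ⟹  14 = (1)·29 + (-1)·15
15 = 1 × 14 + 1  ⟹  1 = (-1)·29 + (2)·15
So (2)·15 ≡ 1 (mod 29), i.e. 15^(-1) ≡ 2 (mod 29).
x ≡ 2 × 25 = 50 ≡ 21 (mod 29).
Check: 30 × 21 = 630 ≡ 50 (mod 58).
x ≡ 21 (mod 29), giving 2 solutions mod 58.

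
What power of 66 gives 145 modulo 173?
125

Baby-step giant-step with step n = ⌈√173⌉ = 14.
Baby steps 66^j mod 173 (j:value) for j=0..13: 0:1, 1:66, 2:31, 3:143, 4:96, 5:108, 6:35, 7:61, 8:47, 9:161, 10:73, 11:147, 12:14, 13:59.
Giant-step multiplier: 66^(-14) ≡ 66^(172-14) = 66^158 ≡ 116 (mod 173).
Giant steps γ_i = 145·116^i mod 173: γ_0=145, γ_1=39, γ_2=26, γ_3=75, γ_4=50, γ_5=91, γ_6=3, γ_7=2, γ_8=59 (in table at j=13).
x = i·n + j = 8·14 + 13 = 125.
Check: 66^125 ≡ 145 (mod 173).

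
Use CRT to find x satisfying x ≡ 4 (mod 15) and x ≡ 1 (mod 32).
289

Using Chinese Remainder Theorem:
M = 15 × 32 = 480
M1 = 32, M2 = 15
y1 = 32^(-1) mod 15 = 8
y2 = 15^(-1) mod 32 = 15
x = (4×32×8 + 1×15×15) mod 480 = 289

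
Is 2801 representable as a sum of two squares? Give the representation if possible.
20² + 49² (a=20, b=49)

Factorization: 2801 = 2801
By Fermat: n is sum of two squares iff every prime p ≡ 3 (mod 4) appears to even power.
All primes ≡ 3 (mod 4) appear to even power.
Search a = 0, 1, 2, … for 2801 - a² a perfect square: first hit at a = 20: 2801 - 400 = 2401 = 49².
2801 = 20² + 49² = 400 + 2401 ✓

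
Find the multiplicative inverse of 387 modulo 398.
217

gcd(387, 398) = 1, so the inverse exists.
Extended Euclidean algorithm on (398, 387):
398 = 1 × 387 + 11  ⟹  11 = (1)·398 + (-1)·387
387 = 35 × 11 + 2  ⟹  2 = (-35)·398 + (36)·387
11 = 5 × 2 + 1  ⟹  1 = (176)·398 + (-181)·387
So (-181)·387 ≡ 1 (mod 398), i.e. 387^(-1) ≡ -181 ≡ 217 (mod 398).
Check: 387 × 217 = 83979 ≡ 1 (mod 398)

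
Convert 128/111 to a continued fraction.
[1; 6, 1, 1, 8]

Euclidean algorithm steps:
128 = 1 × 111 + 17
111 = 6 × 17 + 9
17 = 1 × 9 + 8
9 = 1 × 8 + 1
8 = 8 × 1 + 0
Continued fraction: [1; 6, 1, 1, 8]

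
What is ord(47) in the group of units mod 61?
3

61 is prime, so ord(47) divides φ(61) = 60.
Divisors of 60: 1, 2, 3, 4, 5, 6, 10, 12, 15, 20, 30, 60.
Repeated squaring: 47^1 ≡ 47, 47^2 ≡ 13, 47^4 ≡ 47, 47^8 ≡ 13, 47^16 ≡ 47, 47^32 ≡ 13 (mod 61).
Test 47^d mod 61 for each divisor d in increasing order:
47^1 ≡ 47
47^2 ≡ 13
47^3 = 47^2·47^1 ≡ 1  ← first divisor giving 1
The order is 3.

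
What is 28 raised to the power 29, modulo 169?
58

Repeated squaring. Binary of 29 = 11101.
28^1 ≡ 28 (mod 169); 28^2 ≡ 108 (mod 169); 28^4 ≡ 3 (mod 169); 28^8 ≡ 9 (mod 169); 28^16 ≡ 81 (mod 169)
28^29 = 28^1 × 28^4 × 28^8 × 28^16 ≡ 58 (mod 169)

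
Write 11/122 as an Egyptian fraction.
1/12 + 1/147 + 1/35868

Greedy algorithm:
11/122: ceiling(122/11) = 12, use 1/12
5/732: ceiling(732/5) = 147, use 1/147
1/35868: ceiling(35868/1) = 35868, use 1/35868
Result: 11/122 = 1/12 + 1/147 + 1/35868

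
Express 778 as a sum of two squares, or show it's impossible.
7² + 27² (a=7, b=27)

Factorization: 778 = 2 × 389
By Fermat: n is sum of two squares iff every prime p ≡ 3 (mod 4) appears to even power.
All primes ≡ 3 (mod 4) appear to even power.
Search a = 0, 1, 2, … for 778 - a² a perfect square: first hit at a = 7: 778 - 49 = 729 = 27².
778 = 7² + 27² = 49 + 729 ✓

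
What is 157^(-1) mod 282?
97

gcd(157, 282) = 1, so the inverse exists.
Extended Euclidean algorithm on (282, 157):
282 = 1 × 157 + 125  ⟹  125 = (1)·282 + (-1)·157
157 = 1 × 125 + 32  ⟹  32 = (-1)·282 + (2)·157
125 = 3 × 32 + 29  ⟹  29 = (4)·282 + (-7)·157
32 = 1 × 29 + 3  ⟹  3 = (-5)·282 + (9)·157
29 = 9 × 3 + 2  ⟹  2 = (49)·282 + (-88)·157
3 = 1 × 2 + 1  ⟹  1 = (-54)·282 + (97)·157
So (97)·157 ≡ 1 (mod 282), i.e. 157^(-1) ≡ 97 (mod 282).
Check: 157 × 97 = 15229 ≡ 1 (mod 282)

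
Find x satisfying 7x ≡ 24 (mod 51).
x ≡ 18 (mod 51)

gcd(7, 51) = 1, which divides 24, so solutions exist.
Find 7^(-1) mod 51 by the extended Euclidean algorithm:
51 = 7 × 7 + 2  ⟹  2 = (1)·51 + (-7)·7
7 = 3 × 2 + 1  ⟹  1 = (-3)·51 + (22)·7
So (22)·7 ≡ 1 (mod 51), i.e. 7^(-1) ≡ 22 (mod 51).
x ≡ 22 × 24 = 528 ≡ 18 (mod 51).
Check: 7 × 18 = 126 ≡ 24 (mod 51).
Unique solution: x ≡ 18 (mod 51)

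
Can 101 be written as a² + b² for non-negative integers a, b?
1² + 10² (a=1, b=10)

Factorization: 101 = 101
By Fermat: n is sum of two squares iff every prime p ≡ 3 (mod 4) appears to even power.
All primes ≡ 3 (mod 4) appear to even power.
Search a = 0, 1, 2, … for 101 - a² a perfect square: first hit at a = 1: 101 - 1 = 100 = 10².
101 = 1² + 10² = 1 + 100 ✓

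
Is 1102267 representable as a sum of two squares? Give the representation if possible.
Not possible

Factorization: 1102267 = 31^3 × 37
By Fermat: n is sum of two squares iff every prime p ≡ 3 (mod 4) appears to even power.
Prime(s) ≡ 3 (mod 4) with odd exponent: [(31, 3)]
Therefore 1102267 cannot be expressed as a² + b².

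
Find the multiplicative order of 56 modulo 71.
70

71 is prime, so ord(56) divides φ(71) = 70.
Divisors of 70: 1, 2, 5, 7, 10, 14, 35, 70.
Repeated squaring: 56^1 ≡ 56, 56^2 ≡ 12, 56^4 ≡ 2, 56^8 ≡ 4, 56^16 ≡ 16, 56^32 ≡ 43, 56^64 ≡ 3 (mod 71).
Test 56^d mod 71 for each divisor d in increasing order:
56^1 ≡ 56
56^2 ≡ 12
56^5 = 56^4·56^1 ≡ 41
56^7 = 56^4·56^2·56^1 ≡ 66
56^10 = 56^8·56^2 ≡ 48
56^14 = 56^8·56^4·56^2 ≡ 25
56^35 = 56^32·56^2·56^1 ≡ 70
56^70 = 56^64·56^4·56^2 ≡ 1  ← first divisor giving 1
The order is 70.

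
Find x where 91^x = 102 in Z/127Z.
15

Baby-step giant-step with step n = ⌈√127⌉ = 12.
Baby steps 91^j mod 127 (j:value) for j=0..11: 0:1, 1:91, 2:26, 3:80, 4:41, 5:48, 6:50, 7:105, 8:30, 9:63, 10:18, 11:114.
Giant-step multiplier: 91^(-12) ≡ 91^(126-12) = 91^114 ≡ 73 (mod 127).
Giant steps γ_i = 102·73^i mod 127: γ_0=102, γ_1=80 (in table at j=3).
x = i·n + j = 1·12 + 3 = 15.
Check: 91^15 ≡ 102 (mod 127).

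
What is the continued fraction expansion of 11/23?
[0; 2, 11]

Euclidean algorithm steps:
11 = 0 × 23 + 11
23 = 2 × 11 + 1
11 = 11 × 1 + 0
Continued fraction: [0; 2, 11]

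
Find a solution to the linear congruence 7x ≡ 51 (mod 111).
x ≡ 39 (mod 111)

gcd(7, 111) = 1, which divides 51, so solutions exist.
Find 7^(-1) mod 111 by the extended Euclidean algorithm:
111 = 15 × 7 + 6  ⟹  6 = (1)·111 + (-15)·7
7 = 1 × 6 + 1  ⟹  1 = (-1)·111 + (16)·7
So (16)·7 ≡ 1 (mod 111), i.e. 7^(-1) ≡ 16 (mod 111).
x ≡ 16 × 51 = 816 ≡ 39 (mod 111).
Check: 7 × 39 = 273 ≡ 51 (mod 111).
Unique solution: x ≡ 39 (mod 111)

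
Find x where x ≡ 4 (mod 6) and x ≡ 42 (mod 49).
238

Using Chinese Remainder Theorem:
M = 6 × 49 = 294
M1 = 49, M2 = 6
y1 = 49^(-1) mod 6 = 1
y2 = 6^(-1) mod 49 = 41
x = (4×49×1 + 42×6×41) mod 294 = 238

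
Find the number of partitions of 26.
2436

p(n) counts ways to write n as a sum of positive integers (order ignored).
Euler's pentagonal recurrence: p(k) = p(k-1) + p(k-2) - p(k-5) - p(k-7) + p(k-12) + p(k-15) - ... (offsets j(3j∓1)/2, signs ++--, p(0)=1, p(<0)=0).
DP table for k = 0..25: p(0)=1, p(1)=1, p(2)=2, p(3)=3, p(4)=5, p(5)=7, p(6)=11, p(7)=15, p(8)=22, p(9)=30, p(10)=42, p(11)=56, p(12)=77, p(13)=101, p(14)=135, p(15)=176, p(16)=231, p(17)=297, p(18)=385, p(19)=490, p(20)=627, p(21)=792, p(22)=1002, p(23)=1255, p(24)=1575, p(25)=1958.
Final step: p(26) = p(25) + p(24) - p(21) - p(19) + p(14) + p(11) - p(4) - p(0)
= 1958 + 1575 - 792 - 490 + 135 + 56 - 5 - 1
= 2436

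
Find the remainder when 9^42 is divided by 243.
0

Repeated squaring. Binary of 42 = 101010.
9^1 ≡ 9 (mod 243); 9^2 ≡ 81 (mod 243); 9^4 ≡ 0 (mod 243); 9^8 ≡ 0 (mod 243); 9^16 ≡ 0 (mod 243); 9^32 ≡ 0 (mod 243)
9^42 = 9^2 × 9^8 × 9^32 ≡ 0 (mod 243)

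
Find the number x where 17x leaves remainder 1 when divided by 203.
12

gcd(17, 203) = 1, so the inverse exists.
Extended Euclidean algorithm on (203, 17):
203 = 11 × 17 + 16  ⟹  16 = (1)·203 + (-11)·17
17 = 1 × 16 + 1  ⟹  1 = (-1)·203 + (12)·17
So (12)·17 ≡ 1 (mod 203), i.e. 17^(-1) ≡ 12 (mod 203).
Check: 17 × 12 = 204 ≡ 1 (mod 203)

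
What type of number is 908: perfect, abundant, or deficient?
deficient

Proper divisors of 908: sum = 1 + 2 + 4 + 227 + 454 = 688
Since 688 < 908, 908 is deficient.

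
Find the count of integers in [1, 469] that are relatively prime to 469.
396

469 = 7 × 67
φ(n) = n × ∏(1 - 1/p) for each prime p dividing n
φ(469) = 469 × (1 - 1/7) × (1 - 1/67) = 396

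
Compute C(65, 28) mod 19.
0

Using Lucas' theorem:
Write n=65 and k=28 in base 19:
n in base 19: [3, 8]
k in base 19: [1, 9]
C(65,28) mod 19 = ∏ C(n_i, k_i) mod 19
Digit binomials (mod 19): C(3,1) = 3; C(8,9) = 0 (k_i > n_i)
Product: 3 × 0 = 0 ≡ 0 (mod 19)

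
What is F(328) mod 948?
39

Matrix identity: Q^n = [[F_(n+1), F_n], [F_n, F_(n-1)]] with Q = [[1,1],[1,0]].
n = 328 = 101001000₂. Square-and-multiply, entries mod 948:
Q^1 = [[1,1],[1,0]]
Q^2 = (Q^1)² = [[2,1],[1,1]]
Q^5 = (Q^2)²·Q = [[8,5],[5,3]]
Q^10 = (Q^5)² = [[89,55],[55,34]]
Q^20 = (Q^10)² = [[518,129],[129,389]]
Q^41 = (Q^20)²·Q = [[16,565],[565,399]]
Q^82 = (Q^41)² = [[5,319],[319,634]]
Q^164 = (Q^82)² = [[350,21],[21,329]]
Q^328 = (Q^164)² = [[649,39],[39,610]]
F_328 mod 948 = Q^328[0][1] = 39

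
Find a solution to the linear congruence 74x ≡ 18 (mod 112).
x ≡ 29 (mod 56)

gcd(74, 112) = 2, which divides 18, so solutions exist.
Divide through by 2: 37x ≡ 9 (mod 56).
Find 37^(-1) mod 56 by the extended Euclidean algorithm:
56 = 1 × 37 + 19  ⟹  19 = (1)·56 + (-1)·37
37 = 1 × 19 + 18  ⟹  18 = (-1)·56 + (2)·37
19 = 1 × 18 + 1  ⟹  1 = (2)·56 + (-3)·37
So (-3)·37 ≡ 1 (mod 56), i.e. 37^(-1) ≡ -3 ≡ 53 (mod 56).
x ≡ 53 × 9 = 477 ≡ 29 (mod 56).
Check: 74 × 29 = 2146 ≡ 18 (mod 112).
x ≡ 29 (mod 56), giving 2 solutions mod 112.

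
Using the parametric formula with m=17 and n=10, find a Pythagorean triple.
(189, 340, 389)

Euclid's formula: a = m² - n², b = 2mn, c = m² + n²
m = 17, n = 10
a = 17² - 10² = 289 - 100 = 189
b = 2 × 17 × 10 = 340
c = 17² + 10² = 289 + 100 = 389
Verification: 189² + 340² = 35721 + 115600 = 151321 = 389² ✓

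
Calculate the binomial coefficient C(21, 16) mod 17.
0

Using Lucas' theorem:
Write n=21 and k=16 in base 17:
n in base 17: [1, 4]
k in base 17: [0, 16]
C(21,16) mod 17 = ∏ C(n_i, k_i) mod 17
Digit binomials (mod 17): C(1,0) = 1; C(4,16) = 0 (k_i > n_i)
Product: 1 × 0 = 0 ≡ 0 (mod 17)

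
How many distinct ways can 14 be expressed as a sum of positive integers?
135

p(n) counts ways to write n as a sum of positive integers (order ignored).
Euler's pentagonal recurrence: p(k) = p(k-1) + p(k-2) - p(k-5) - p(k-7) + p(k-12) + p(k-15) - ... (offsets j(3j∓1)/2, signs ++--, p(0)=1, p(<0)=0).
DP table for k = 0..13: p(0)=1, p(1)=1, p(2)=2, p(3)=3, p(4)=5, p(5)=7, p(6)=11, p(7)=15, p(8)=22, p(9)=30, p(10)=42, p(11)=56, p(12)=77, p(13)=101.
Final step: p(14) = p(13) + p(12) - p(9) - p(7) + p(2)
= 101 + 77 - 30 - 15 + 2
= 135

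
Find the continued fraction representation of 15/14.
[1; 14]

Euclidean algorithm steps:
15 = 1 × 14 + 1
14 = 14 × 1 + 0
Continued fraction: [1; 14]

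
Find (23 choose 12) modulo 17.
0

Using Lucas' theorem:
Write n=23 and k=12 in base 17:
n in base 17: [1, 6]
k in base 17: [0, 12]
C(23,12) mod 17 = ∏ C(n_i, k_i) mod 17
Digit binomials (mod 17): C(1,0) = 1; C(6,12) = 0 (k_i > n_i)
Product: 1 × 0 = 0 ≡ 0 (mod 17)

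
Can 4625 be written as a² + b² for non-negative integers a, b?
1² + 68² (a=1, b=68)

Factorization: 4625 = 5^3 × 37
By Fermat: n is sum of two squares iff every prime p ≡ 3 (mod 4) appears to even power.
All primes ≡ 3 (mod 4) appear to even power.
Search a = 0, 1, 2, … for 4625 - a² a perfect square: first hit at a = 1: 4625 - 1 = 4624 = 68².
4625 = 1² + 68² = 1 + 4624 ✓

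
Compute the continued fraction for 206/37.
[5; 1, 1, 3, 5]

Euclidean algorithm steps:
206 = 5 × 37 + 21
37 = 1 × 21 + 16
21 = 1 × 16 + 5
16 = 3 × 5 + 1
5 = 5 × 1 + 0
Continued fraction: [5; 1, 1, 3, 5]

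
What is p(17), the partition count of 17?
297

p(n) counts ways to write n as a sum of positive integers (order ignored).
Euler's pentagonal recurrence: p(k) = p(k-1) + p(k-2) - p(k-5) - p(k-7) + p(k-12) + p(k-15) - ... (offsets j(3j∓1)/2, signs ++--, p(0)=1, p(<0)=0).
DP table for k = 0..16: p(0)=1, p(1)=1, p(2)=2, p(3)=3, p(4)=5, p(5)=7, p(6)=11, p(7)=15, p(8)=22, p(9)=30, p(10)=42, p(11)=56, p(12)=77, p(13)=101, p(14)=135, p(15)=176, p(16)=231.
Final step: p(17) = p(16) + p(15) - p(12) - p(10) + p(5) + p(2)
= 231 + 176 - 77 - 42 + 7 + 2
= 297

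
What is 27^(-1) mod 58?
43

gcd(27, 58) = 1, so the inverse exists.
Extended Euclidean algorithm on (58, 27):
58 = 2 × 27 + 4  ⟹  4 = (1)·58 + (-2)·27
27 = 6 × 4 + 3  ⟹  3 = (-6)·58 + (13)·27
4 = 1 × 3 + 1  ⟹  1 = (7)·58 + (-15)·27
So (-15)·27 ≡ 1 (mod 58), i.e. 27^(-1) ≡ -15 ≡ 43 (mod 58).
Check: 27 × 43 = 1161 ≡ 1 (mod 58)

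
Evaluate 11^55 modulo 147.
74

Repeated squaring. Binary of 55 = 110111.
11^1 ≡ 11 (mod 147); 11^2 ≡ 121 (mod 147); 11^4 ≡ 88 (mod 147); 11^8 ≡ 100 (mod 147); 11^16 ≡ 4 (mod 147); 11^32 ≡ 16 (mod 147)
11^55 = 11^1 × 11^2 × 11^4 × 11^16 × 11^32 ≡ 74 (mod 147)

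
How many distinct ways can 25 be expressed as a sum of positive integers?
1958

p(n) counts ways to write n as a sum of positive integers (order ignored).
Euler's pentagonal recurrence: p(k) = p(k-1) + p(k-2) - p(k-5) - p(k-7) + p(k-12) + p(k-15) - ... (offsets j(3j∓1)/2, signs ++--, p(0)=1, p(<0)=0).
DP table for k = 0..24: p(0)=1, p(1)=1, p(2)=2, p(3)=3, p(4)=5, p(5)=7, p(6)=11, p(7)=15, p(8)=22, p(9)=30, p(10)=42, p(11)=56, p(12)=77, p(13)=101, p(14)=135, p(15)=176, p(16)=231, p(17)=297, p(18)=385, p(19)=490, p(20)=627, p(21)=792, p(22)=1002, p(23)=1255, p(24)=1575.
Final step: p(25) = p(24) + p(23) - p(20) - p(18) + p(13) + p(10) - p(3)
= 1575 + 1255 - 627 - 385 + 101 + 42 - 3
= 1958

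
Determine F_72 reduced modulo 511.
147

Matrix identity: Q^n = [[F_(n+1), F_n], [F_n, F_(n-1)]] with Q = [[1,1],[1,0]].
n = 72 = 1001000₂. Square-and-multiply, entries mod 511:
Q^1 = [[1,1],[1,0]]
Q^2 = (Q^1)² = [[2,1],[1,1]]
Q^4 = (Q^2)² = [[5,3],[3,2]]
Q^9 = (Q^4)²·Q = [[55,34],[34,21]]
Q^18 = (Q^9)² = [[93,29],[29,64]]
Q^36 = (Q^18)² = [[292,465],[465,338]]
Q^72 = (Q^36)² = [[510,147],[147,363]]
F_72 mod 511 = Q^72[0][1] = 147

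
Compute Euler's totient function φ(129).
84

129 = 3 × 43
φ(n) = n × ∏(1 - 1/p) for each prime p dividing n
φ(129) = 129 × (1 - 1/3) × (1 - 1/43) = 84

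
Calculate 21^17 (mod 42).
21

Repeated squaring. Binary of 17 = 10001.
21^1 ≡ 21 (mod 42); 21^2 ≡ 21 (mod 42); 21^4 ≡ 21 (mod 42); 21^8 ≡ 21 (mod 42); 21^16 ≡ 21 (mod 42)
21^17 = 21^1 × 21^16 ≡ 21 (mod 42)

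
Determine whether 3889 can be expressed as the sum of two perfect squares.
17² + 60² (a=17, b=60)

Factorization: 3889 = 3889
By Fermat: n is sum of two squares iff every prime p ≡ 3 (mod 4) appears to even power.
All primes ≡ 3 (mod 4) appear to even power.
Search a = 0, 1, 2, … for 3889 - a² a perfect square: first hit at a = 17: 3889 - 289 = 3600 = 60².
3889 = 17² + 60² = 289 + 3600 ✓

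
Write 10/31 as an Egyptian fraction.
1/4 + 1/14 + 1/868

Greedy algorithm:
10/31: ceiling(31/10) = 4, use 1/4
9/124: ceiling(124/9) = 14, use 1/14
1/868: ceiling(868/1) = 868, use 1/868
Result: 10/31 = 1/4 + 1/14 + 1/868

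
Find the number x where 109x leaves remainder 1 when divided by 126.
37

gcd(109, 126) = 1, so the inverse exists.
Extended Euclidean algorithm on (126, 109):
126 = 1 × 109 + 17  ⟹  17 = (1)·126 + (-1)·109
109 = 6 × 17 + 7  ⟹  7 = (-6)·126 + (7)·109
17 = 2 × 7 + 3  ⟹  3 = (13)·126 + (-15)·109
7 = 2 × 3 + 1  ⟹  1 = (-32)·126 + (37)·109
So (37)·109 ≡ 1 (mod 126), i.e. 109^(-1) ≡ 37 (mod 126).
Check: 109 × 37 = 4033 ≡ 1 (mod 126)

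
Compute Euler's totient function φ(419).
418

419 = 419
φ(n) = n × ∏(1 - 1/p) for each prime p dividing n
φ(419) = 419 × (1 - 1/419) = 418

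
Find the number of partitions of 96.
118114304

p(n) counts ways to write n as a sum of positive integers (order ignored).
Euler's pentagonal recurrence: p(k) = p(k-1) + p(k-2) - p(k-5) - p(k-7) + p(k-12) + p(k-15) - ... (offsets j(3j∓1)/2, signs ++--, p(0)=1, p(<0)=0).
DP table for k = 0..95: p(0)=1, p(1)=1, p(2)=2, p(3)=3, p(4)=5, p(5)=7, p(6)=11, p(7)=15, p(8)=22, p(9)=30, p(10)=42, p(11)=56, p(12)=77, p(13)=101, p(14)=135, p(15)=176, p(16)=231, p(17)=297, p(18)=385, p(19)=490, p(20)=627, p(21)=792, p(22)=1002, p(23)=1255, p(24)=1575, p(25)=1958, p(26)=2436, p(27)=3010, p(28)=3718, p(29)=4565, p(30)=5604, p(31)=6842, p(32)=8349, p(33)=10143, p(34)=12310, p(35)=14883, p(36)=17977, p(37)=21637, p(38)=26015, p(39)=31185, p(40)=37338, p(41)=44583, p(42)=53174, p(43)=63261, p(44)=75175, p(45)=89134, p(46)=105558, p(47)=124754, p(48)=147273, p(49)=173525, p(50)=204226, p(51)=239943, p(52)=281589, p(53)=329931, p(54)=386155, p(55)=451276, p(56)=526823, p(57)=614154, p(58)=715220, p(59)=831820, p(60)=966467, p(61)=1121505, p(62)=1300156, p(63)=1505499, p(64)=1741630, p(65)=2012558, p(66)=2323520, p(67)=2679689, p(68)=3087735, p(69)=3554345, p(70)=4087968, p(71)=4697205, p(72)=5392783, p(73)=6185689, p(74)=7089500, p(75)=8118264, p(76)=9289091, p(77)=10619863, p(78)=12132164, p(79)=13848650, p(80)=15796476, p(81)=18004327, p(82)=20506255, p(83)=23338469, p(84)=26543660, p(85)=30167357, p(86)=34262962, p(87)=38887673, p(88)=44108109, p(89)=49995925, p(90)=56634173, p(91)=64112359, p(92)=72533807, p(93)=82010177, p(94)=92669720, p(95)=104651419.
Final step: p(96) = p(95) + p(94) - p(91) - p(89) + p(84) + p(81) - p(74) - p(70) + p(61) + p(56) - p(45) - p(39) + p(26) + p(19) - p(4)
= 104651419 + 92669720 - 64112359 - 49995925 + 26543660 + 18004327 - 7089500 - 4087968 + 1121505 + 526823 - 89134 - 31185 + 2436 + 490 - 5
= 118114304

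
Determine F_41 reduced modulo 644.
13

Matrix identity: Q^n = [[F_(n+1), F_n], [F_n, F_(n-1)]] with Q = [[1,1],[1,0]].
n = 41 = 101001₂. Square-and-multiply, entries mod 644:
Q^1 = [[1,1],[1,0]]
Q^2 = (Q^1)² = [[2,1],[1,1]]
Q^5 = (Q^2)²·Q = [[8,5],[5,3]]
Q^10 = (Q^5)² = [[89,55],[55,34]]
Q^20 = (Q^10)² = [[642,325],[325,317]]
Q^41 = (Q^20)²·Q = [[636,13],[13,623]]
F_41 mod 644 = Q^41[0][1] = 13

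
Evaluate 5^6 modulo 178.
139

Repeated squaring. Binary of 6 = 110.
5^1 ≡ 5 (mod 178); 5^2 ≡ 25 (mod 178); 5^4 ≡ 91 (mod 178)
5^6 = 5^2 × 5^4 ≡ 139 (mod 178)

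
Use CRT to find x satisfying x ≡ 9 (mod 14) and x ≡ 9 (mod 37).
9

Using Chinese Remainder Theorem:
M = 14 × 37 = 518
M1 = 37, M2 = 14
y1 = 37^(-1) mod 14 = 11
y2 = 14^(-1) mod 37 = 8
x = (9×37×11 + 9×14×8) mod 518 = 9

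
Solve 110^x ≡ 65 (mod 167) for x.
40

Baby-step giant-step with step n = ⌈√167⌉ = 13.
Baby steps 110^j mod 167 (j:value) for j=0..12: 0:1, 1:110, 2:76, 3:10, 4:98, 5:92, 6:100, 7:145, 8:85, 9:165, 10:114, 11:15, 12:147.
Giant-step multiplier: 110^(-13) ≡ 110^(166-13) = 110^153 ≡ 23 (mod 167).
Giant steps γ_i = 65·23^i mod 167: γ_0=65, γ_1=159, γ_2=150, γ_3=110 (in table at j=1).
x = i·n + j = 3·13 + 1 = 40.
Check: 110^40 ≡ 65 (mod 167).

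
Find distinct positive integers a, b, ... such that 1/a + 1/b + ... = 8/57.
1/8 + 1/66 + 1/5016

Greedy algorithm:
8/57: ceiling(57/8) = 8, use 1/8
7/456: ceiling(456/7) = 66, use 1/66
1/5016: ceiling(5016/1) = 5016, use 1/5016
Result: 8/57 = 1/8 + 1/66 + 1/5016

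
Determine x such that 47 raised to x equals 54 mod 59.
57

Baby-step giant-step with step n = ⌈√59⌉ = 8.
Baby steps 47^j mod 59 (j:value) for j=0..7: 0:1, 1:47, 2:26, 3:42, 4:27, 5:30, 6:53, 7:13.
Giant-step multiplier: 47^(-8) ≡ 47^(58-8) = 47^50 ≡ 45 (mod 59).
Giant steps γ_i = 54·45^i mod 59: γ_0=54, γ_1=11, γ_2=23, γ_3=32, γ_4=24, γ_5=18, γ_6=43, γ_7=47 (in table at j=1).
x = i·n + j = 7·8 + 1 = 57.
Check: 47^57 ≡ 54 (mod 59).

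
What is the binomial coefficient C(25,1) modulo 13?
12

Using Lucas' theorem:
Write n=25 and k=1 in base 13:
n in base 13: [1, 12]
k in base 13: [0, 1]
C(25,1) mod 13 = ∏ C(n_i, k_i) mod 13
Digit binomials (mod 13): C(1,0) = 1; C(12,1) = 12
Product: 1 × 12 = 12 ≡ 12 (mod 13)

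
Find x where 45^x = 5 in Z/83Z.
39

Baby-step giant-step with step n = ⌈√83⌉ = 10.
Baby steps 45^j mod 83 (j:value) for j=0..9: 0:1, 1:45, 2:33, 3:74, 4:10, 5:35, 6:81, 7:76, 8:17, 9:18.
Giant-step multiplier: 45^(-10) ≡ 45^(82-10) = 45^72 ≡ 29 (mod 83).
Giant steps γ_i = 5·29^i mod 83: γ_0=5, γ_1=62, γ_2=55, γ_3=18 (in table at j=9).
x = i·n + j = 3·10 + 9 = 39.
Check: 45^39 ≡ 5 (mod 83).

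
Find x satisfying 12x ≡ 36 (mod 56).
x ≡ 3 (mod 14)

gcd(12, 56) = 4, which divides 36, so solutions exist.
Divide through by 4: 3x ≡ 9 (mod 14).
Find 3^(-1) mod 14 by the extended Euclidean algorithm:
14 = 4 × 3 + 2  ⟹  2 = (1)·14 + (-4)·3
3 = 1 × 2 + 1  ⟹  1 = (-1)·14 + (5)·3
So (5)·3 ≡ 1 (mod 14), i.e. 3^(-1) ≡ 5 (mod 14).
x ≡ 5 × 9 = 45 ≡ 3 (mod 14).
Check: 12 × 3 = 36 ≡ 36 (mod 56).
x ≡ 3 (mod 14), giving 4 solutions mod 56.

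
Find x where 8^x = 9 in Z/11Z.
2

Baby-step giant-step with step n = ⌈√11⌉ = 4.
Baby steps 8^j mod 11 (j:value) for j=0..3: 0:1, 1:8, 2:9, 3:6.
h = 9 is already in the table at j=2, so x = 2.
Check: 8^2 ≡ 9 (mod 11).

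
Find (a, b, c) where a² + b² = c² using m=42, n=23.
(1235, 1932, 2293)

Euclid's formula: a = m² - n², b = 2mn, c = m² + n²
m = 42, n = 23
a = 42² - 23² = 1764 - 529 = 1235
b = 2 × 42 × 23 = 1932
c = 42² + 23² = 1764 + 529 = 2293
Verification: 1235² + 1932² = 1525225 + 3732624 = 5257849 = 2293² ✓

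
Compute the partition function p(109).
541946240

p(n) counts ways to write n as a sum of positive integers (order ignored).
Euler's pentagonal recurrence: p(k) = p(k-1) + p(k-2) - p(k-5) - p(k-7) + p(k-12) + p(k-15) - ... (offsets j(3j∓1)/2, signs ++--, p(0)=1, p(<0)=0).
DP table for k = 0..108: p(0)=1, p(1)=1, p(2)=2, p(3)=3, p(4)=5, p(5)=7, p(6)=11, p(7)=15, p(8)=22, p(9)=30, p(10)=42, p(11)=56, p(12)=77, p(13)=101, p(14)=135, p(15)=176, p(16)=231, p(17)=297, p(18)=385, p(19)=490, p(20)=627, p(21)=792, p(22)=1002, p(23)=1255, p(24)=1575, p(25)=1958, p(26)=2436, p(27)=3010, p(28)=3718, p(29)=4565, p(30)=5604, p(31)=6842, p(32)=8349, p(33)=10143, p(34)=12310, p(35)=14883, p(36)=17977, p(37)=21637, p(38)=26015, p(39)=31185, p(40)=37338, p(41)=44583, p(42)=53174, p(43)=63261, p(44)=75175, p(45)=89134, p(46)=105558, p(47)=124754, p(48)=147273, p(49)=173525, p(50)=204226, p(51)=239943, p(52)=281589, p(53)=329931, p(54)=386155, p(55)=451276, p(56)=526823, p(57)=614154, p(58)=715220, p(59)=831820, p(60)=966467, p(61)=1121505, p(62)=1300156, p(63)=1505499, p(64)=1741630, p(65)=2012558, p(66)=2323520, p(67)=2679689, p(68)=3087735, p(69)=3554345, p(70)=4087968, p(71)=4697205, p(72)=5392783, p(73)=6185689, p(74)=7089500, p(75)=8118264, p(76)=9289091, p(77)=10619863, p(78)=12132164, p(79)=13848650, p(80)=15796476, p(81)=18004327, p(82)=20506255, p(83)=23338469, p(84)=26543660, p(85)=30167357, p(86)=34262962, p(87)=38887673, p(88)=44108109, p(89)=49995925, p(90)=56634173, p(91)=64112359, p(92)=72533807, p(93)=82010177, p(94)=92669720, p(95)=104651419, p(96)=118114304, p(97)=133230930, p(98)=150198136, p(99)=169229875, p(100)=190569292, p(101)=214481126, p(102)=241265379, p(103)=271248950, p(104)=304801365, p(105)=342325709, p(106)=384276336, p(107)=431149389, p(108)=483502844.
Final step: p(109) = p(108) + p(107) - p(104) - p(102) + p(97) + p(94) - p(87) - p(83) + p(74) + p(69) - p(58) - p(52) + p(39) + p(32) - p(17) - p(9)
= 483502844 + 431149389 - 304801365 - 241265379 + 133230930 + 92669720 - 38887673 - 23338469 + 7089500 + 3554345 - 715220 - 281589 + 31185 + 8349 - 297 - 30
= 541946240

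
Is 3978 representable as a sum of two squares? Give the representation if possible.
3² + 63² (a=3, b=63)

Factorization: 3978 = 2 × 3^2 × 13 × 17
By Fermat: n is sum of two squares iff every prime p ≡ 3 (mod 4) appears to even power.
All primes ≡ 3 (mod 4) appear to even power.
Search a = 0, 1, 2, … for 3978 - a² a perfect square: first hit at a = 3: 3978 - 9 = 3969 = 63².
3978 = 3² + 63² = 9 + 3969 ✓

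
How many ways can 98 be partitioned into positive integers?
150198136

p(n) counts ways to write n as a sum of positive integers (order ignored).
Euler's pentagonal recurrence: p(k) = p(k-1) + p(k-2) - p(k-5) - p(k-7) + p(k-12) + p(k-15) - ... (offsets j(3j∓1)/2, signs ++--, p(0)=1, p(<0)=0).
DP table for k = 0..97: p(0)=1, p(1)=1, p(2)=2, p(3)=3, p(4)=5, p(5)=7, p(6)=11, p(7)=15, p(8)=22, p(9)=30, p(10)=42, p(11)=56, p(12)=77, p(13)=101, p(14)=135, p(15)=176, p(16)=231, p(17)=297, p(18)=385, p(19)=490, p(20)=627, p(21)=792, p(22)=1002, p(23)=1255, p(24)=1575, p(25)=1958, p(26)=2436, p(27)=3010, p(28)=3718, p(29)=4565, p(30)=5604, p(31)=6842, p(32)=8349, p(33)=10143, p(34)=12310, p(35)=14883, p(36)=17977, p(37)=21637, p(38)=26015, p(39)=31185, p(40)=37338, p(41)=44583, p(42)=53174, p(43)=63261, p(44)=75175, p(45)=89134, p(46)=105558, p(47)=124754, p(48)=147273, p(49)=173525, p(50)=204226, p(51)=239943, p(52)=281589, p(53)=329931, p(54)=386155, p(55)=451276, p(56)=526823, p(57)=614154, p(58)=715220, p(59)=831820, p(60)=966467, p(61)=1121505, p(62)=1300156, p(63)=1505499, p(64)=1741630, p(65)=2012558, p(66)=2323520, p(67)=2679689, p(68)=3087735, p(69)=3554345, p(70)=4087968, p(71)=4697205, p(72)=5392783, p(73)=6185689, p(74)=7089500, p(75)=8118264, p(76)=9289091, p(77)=10619863, p(78)=12132164, p(79)=13848650, p(80)=15796476, p(81)=18004327, p(82)=20506255, p(83)=23338469, p(84)=26543660, p(85)=30167357, p(86)=34262962, p(87)=38887673, p(88)=44108109, p(89)=49995925, p(90)=56634173, p(91)=64112359, p(92)=72533807, p(93)=82010177, p(94)=92669720, p(95)=104651419, p(96)=118114304, p(97)=133230930.
Final step: p(98) = p(97) + p(96) - p(93) - p(91) + p(86) + p(83) - p(76) - p(72) + p(63) + p(58) - p(47) - p(41) + p(28) + p(21) - p(6)
= 133230930 + 118114304 - 82010177 - 64112359 + 34262962 + 23338469 - 9289091 - 5392783 + 1505499 + 715220 - 124754 - 44583 + 3718 + 792 - 11
= 150198136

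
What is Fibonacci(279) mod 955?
356

Matrix identity: Q^n = [[F_(n+1), F_n], [F_n, F_(n-1)]] with Q = [[1,1],[1,0]].
n = 279 = 100010111₂. Square-and-multiply, entries mod 955:
Q^1 = [[1,1],[1,0]]
Q^2 = (Q^1)² = [[2,1],[1,1]]
Q^4 = (Q^2)² = [[5,3],[3,2]]
Q^8 = (Q^4)² = [[34,21],[21,13]]
Q^17 = (Q^8)²·Q = [[674,642],[642,32]]
Q^34 = (Q^17)² = [[255,582],[582,628]]
Q^69 = (Q^34)²·Q = [[855,739],[739,116]]
Q^139 = (Q^69)²·Q = [[675,311],[311,364]]
Q^279 = (Q^139)²·Q = [[695,356],[356,339]]
F_279 mod 955 = Q^279[0][1] = 356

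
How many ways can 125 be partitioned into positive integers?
3163127352

p(n) counts ways to write n as a sum of positive integers (order ignored).
Euler's pentagonal recurrence: p(k) = p(k-1) + p(k-2) - p(k-5) - p(k-7) + p(k-12) + p(k-15) - ... (offsets j(3j∓1)/2, signs ++--, p(0)=1, p(<0)=0).
DP table for k = 0..124: p(0)=1, p(1)=1, p(2)=2, p(3)=3, p(4)=5, p(5)=7, p(6)=11, p(7)=15, p(8)=22, p(9)=30, p(10)=42, p(11)=56, p(12)=77, p(13)=101, p(14)=135, p(15)=176, p(16)=231, p(17)=297, p(18)=385, p(19)=490, p(20)=627, p(21)=792, p(22)=1002, p(23)=1255, p(24)=1575, p(25)=1958, p(26)=2436, p(27)=3010, p(28)=3718, p(29)=4565, p(30)=5604, p(31)=6842, p(32)=8349, p(33)=10143, p(34)=12310, p(35)=14883, p(36)=17977, p(37)=21637, p(38)=26015, p(39)=31185, p(40)=37338, p(41)=44583, p(42)=53174, p(43)=63261, p(44)=75175, p(45)=89134, p(46)=105558, p(47)=124754, p(48)=147273, p(49)=173525, p(50)=204226, p(51)=239943, p(52)=281589, p(53)=329931, p(54)=386155, p(55)=451276, p(56)=526823, p(57)=614154, p(58)=715220, p(59)=831820, p(60)=966467, p(61)=1121505, p(62)=1300156, p(63)=1505499, p(64)=1741630, p(65)=2012558, p(66)=2323520, p(67)=2679689, p(68)=3087735, p(69)=3554345, p(70)=4087968, p(71)=4697205, p(72)=5392783, p(73)=6185689, p(74)=7089500, p(75)=8118264, p(76)=9289091, p(77)=10619863, p(78)=12132164, p(79)=13848650, p(80)=15796476, p(81)=18004327, p(82)=20506255, p(83)=23338469, p(84)=26543660, p(85)=30167357, p(86)=34262962, p(87)=38887673, p(88)=44108109, p(89)=49995925, p(90)=56634173, p(91)=64112359, p(92)=72533807, p(93)=82010177, p(94)=92669720, p(95)=104651419, p(96)=118114304, p(97)=133230930, p(98)=150198136, p(99)=169229875, p(100)=190569292, p(101)=214481126, p(102)=241265379, p(103)=271248950, p(104)=304801365, p(105)=342325709, p(106)=384276336, p(107)=431149389, p(108)=483502844, p(109)=541946240, p(110)=607163746, p(111)=679903203, p(112)=761002156, p(113)=851376628, p(114)=952050665, p(115)=1064144451, p(116)=1188908248, p(117)=1327710076, p(118)=1482074143, p(119)=1653668665, p(120)=1844349560, p(121)=2056148051, p(122)=2291320912, p(123)=2552338241, p(124)=2841940500.
Final step: p(125) = p(124) + p(123) - p(120) - p(118) + p(113) + p(110) - p(103) - p(99) + p(90) + p(85) - p(74) - p(68) + p(55) + p(48) - p(33) - p(25) + p(8)
= 2841940500 + 2552338241 - 1844349560 - 1482074143 + 851376628 + 607163746 - 271248950 - 169229875 + 56634173 + 30167357 - 7089500 - 3087735 + 451276 + 147273 - 10143 - 1958 + 22
= 3163127352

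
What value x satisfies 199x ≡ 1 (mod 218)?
195

gcd(199, 218) = 1, so the inverse exists.
Extended Euclidean algorithm on (218, 199):
218 = 1 × 199 + 19  ⟹  19 = (1)·218 + (-1)·199
199 = 10 × 19 + 9  ⟹  9 = (-10)·218 + (11)·199
19 = 2 × 9 + 1  ⟹  1 = (21)·218 + (-23)·199
So (-23)·199 ≡ 1 (mod 218), i.e. 199^(-1) ≡ -23 ≡ 195 (mod 218).
Check: 199 × 195 = 38805 ≡ 1 (mod 218)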